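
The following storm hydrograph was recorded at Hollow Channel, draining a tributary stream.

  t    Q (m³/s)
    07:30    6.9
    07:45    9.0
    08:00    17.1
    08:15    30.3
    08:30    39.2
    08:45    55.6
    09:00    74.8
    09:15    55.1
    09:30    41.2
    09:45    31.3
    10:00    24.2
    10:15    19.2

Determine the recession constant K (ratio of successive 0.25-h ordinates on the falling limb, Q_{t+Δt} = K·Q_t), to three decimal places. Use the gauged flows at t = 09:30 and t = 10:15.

K ≈ 0.775

Using the recession-limb readings at t = 09:30 and t = 10:15: Q falls from 41.2 to 19.2 m³/s over 3 intervals.
K = (Q₂/Q₁)^(1/3) = (19.2/41.2)^(1/3) = 0.775.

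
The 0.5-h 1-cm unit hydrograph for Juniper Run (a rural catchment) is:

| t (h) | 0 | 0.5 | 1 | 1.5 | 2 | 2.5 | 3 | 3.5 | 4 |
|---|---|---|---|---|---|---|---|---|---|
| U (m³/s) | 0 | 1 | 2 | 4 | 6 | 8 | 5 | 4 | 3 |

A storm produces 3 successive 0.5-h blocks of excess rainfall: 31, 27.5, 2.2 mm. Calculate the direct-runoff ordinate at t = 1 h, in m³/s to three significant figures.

By discrete convolution, Q_j = Σ (P_i / 10 mm) · U_{j−i}.
At t = 1 h (j=2): Q = (31/10)·2 + (27.5/10)·1 + (2.2/10)·0 = 8.95 m³/s.

Q ≈ 8.95 m³/s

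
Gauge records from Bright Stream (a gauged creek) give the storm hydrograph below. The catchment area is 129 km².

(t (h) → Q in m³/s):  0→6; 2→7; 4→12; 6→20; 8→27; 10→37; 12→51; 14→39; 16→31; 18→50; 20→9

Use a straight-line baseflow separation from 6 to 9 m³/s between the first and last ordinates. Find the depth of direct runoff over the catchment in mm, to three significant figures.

Direct runoff: 0.00, 0.70, 5.40, 13.10, 19.80, 29.50, 43.20, 30.90, 22.60, 41.30, 0.00 m³/s; ΣQ_DR = 206.5 m³/s.
V = ΣQ_DR · Δt = 206.5 × 7200 s = 1.487 × 10^6 m³.
Over A = 129 km², depth = V / A = 11.5 mm.

d ≈ 11.5 mm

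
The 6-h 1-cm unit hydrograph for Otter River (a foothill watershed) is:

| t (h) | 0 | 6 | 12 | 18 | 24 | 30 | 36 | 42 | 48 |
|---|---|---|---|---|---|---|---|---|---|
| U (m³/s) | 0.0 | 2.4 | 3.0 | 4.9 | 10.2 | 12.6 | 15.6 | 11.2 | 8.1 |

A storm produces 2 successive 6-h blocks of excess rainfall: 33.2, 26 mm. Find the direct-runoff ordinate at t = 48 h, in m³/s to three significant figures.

By discrete convolution, Q_j = Σ (P_i / 10 mm) · U_{j−i}.
At t = 48 h (j=8): Q = (33.2/10)·8.1 + (26/10)·11.2 = 56.0 m³/s.

Q ≈ 56.0 m³/s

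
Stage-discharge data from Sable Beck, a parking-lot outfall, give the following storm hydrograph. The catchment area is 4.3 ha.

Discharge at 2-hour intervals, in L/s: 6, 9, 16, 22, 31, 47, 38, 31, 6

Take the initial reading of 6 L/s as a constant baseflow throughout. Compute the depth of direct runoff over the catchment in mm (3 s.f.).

Direct runoff: 0.0, 3.0, 10.0, 16.0, 25.0, 41.0, 32.0, 25.0, 0.0 L/s; ΣQ_DR = 152.0 L/s.
V = ΣQ_DR · Δt = 152.0 × 7200 s = 1.094 × 10^6 L.
Over A = 4.3 ha, depth = V / A = 25.5 mm.

d ≈ 25.5 mm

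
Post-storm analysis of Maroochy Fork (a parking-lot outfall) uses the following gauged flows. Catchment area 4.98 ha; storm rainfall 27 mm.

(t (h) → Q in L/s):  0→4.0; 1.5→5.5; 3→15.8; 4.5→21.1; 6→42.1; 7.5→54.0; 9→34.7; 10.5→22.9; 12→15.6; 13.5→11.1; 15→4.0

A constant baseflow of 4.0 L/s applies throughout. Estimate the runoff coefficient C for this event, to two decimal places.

ΣQ_DR = 186.8 L/s; V = ΣQ_DR·Δt = 1.009 × 10^6 L.
Runoff depth d = V / A = 20.26 mm.
C = d / P = 20.26 / 27 = 0.75.

C ≈ 0.75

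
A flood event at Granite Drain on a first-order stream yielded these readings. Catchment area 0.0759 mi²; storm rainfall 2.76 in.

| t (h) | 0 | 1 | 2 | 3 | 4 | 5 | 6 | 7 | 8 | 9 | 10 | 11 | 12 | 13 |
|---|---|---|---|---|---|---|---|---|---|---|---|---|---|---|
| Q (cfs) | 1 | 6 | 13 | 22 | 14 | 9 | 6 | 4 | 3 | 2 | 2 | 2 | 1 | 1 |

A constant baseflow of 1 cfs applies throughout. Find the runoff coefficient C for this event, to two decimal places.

ΣQ_DR = 72.00 cfs; V = ΣQ_DR·Δt = 2.592 × 10^5 ft³.
Runoff depth d = V / A = 1.470 in.
C = d / P = 1.470 / 2.76 = 0.53.

C ≈ 0.53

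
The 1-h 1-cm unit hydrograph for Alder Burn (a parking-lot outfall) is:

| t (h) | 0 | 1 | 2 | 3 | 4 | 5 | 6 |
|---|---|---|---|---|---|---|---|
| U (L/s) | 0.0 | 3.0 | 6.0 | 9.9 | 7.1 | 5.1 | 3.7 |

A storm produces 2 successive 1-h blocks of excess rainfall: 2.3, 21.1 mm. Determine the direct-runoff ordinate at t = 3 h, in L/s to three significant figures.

By discrete convolution, Q_j = Σ (P_i / 10 mm) · U_{j−i}.
At t = 3 h (j=3): Q = (2.3/10)·9.9 + (21.1/10)·6.0 = 14.9 L/s.

Q ≈ 14.9 L/s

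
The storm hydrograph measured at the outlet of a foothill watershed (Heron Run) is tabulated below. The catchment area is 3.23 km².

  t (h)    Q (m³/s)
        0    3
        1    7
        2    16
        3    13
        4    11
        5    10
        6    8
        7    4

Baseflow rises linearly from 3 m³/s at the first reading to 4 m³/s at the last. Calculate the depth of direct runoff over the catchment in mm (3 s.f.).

Direct runoff: 0.00, 3.86, 12.71, 9.57, 7.43, 6.29, 4.14, 0.00 m³/s; ΣQ_DR = 44.00 m³/s.
V = ΣQ_DR · Δt = 44.00 × 3600 s = 1.584 × 10^5 m³.
Over A = 3.23 km², depth = V / A = 49.0 mm.

d ≈ 49.0 mm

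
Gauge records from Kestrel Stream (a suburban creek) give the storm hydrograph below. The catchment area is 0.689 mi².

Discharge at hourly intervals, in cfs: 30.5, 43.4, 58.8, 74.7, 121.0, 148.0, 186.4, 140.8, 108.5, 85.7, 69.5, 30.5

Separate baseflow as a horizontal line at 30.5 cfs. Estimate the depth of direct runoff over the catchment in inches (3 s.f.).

Direct runoff: 0.0, 12.9, 28.3, 44.2, 90.5, 117.5, 155.9, 110.3, 78.0, 55.2, 39.0, 0.0 cfs; ΣQ_DR = 731.8 cfs.
V = ΣQ_DR · Δt = 731.8 × 3600 s = 2.634 × 10^6 ft³.
Over A = 0.689 mi², depth = V / A = 1.65 in.

d ≈ 1.65 in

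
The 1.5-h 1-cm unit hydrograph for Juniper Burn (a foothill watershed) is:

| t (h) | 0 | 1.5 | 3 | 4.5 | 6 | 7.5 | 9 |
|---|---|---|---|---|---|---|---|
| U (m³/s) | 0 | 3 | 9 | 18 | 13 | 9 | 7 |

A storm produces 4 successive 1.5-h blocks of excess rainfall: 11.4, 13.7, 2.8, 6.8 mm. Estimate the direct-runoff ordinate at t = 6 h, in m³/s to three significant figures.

By discrete convolution, Q_j = Σ (P_i / 10 mm) · U_{j−i}.
At t = 6 h (j=4): Q = (11.4/10)·13 + (13.7/10)·18 + (2.8/10)·9 + (6.8/10)·3 = 44.0 m³/s.

Q ≈ 44.0 m³/s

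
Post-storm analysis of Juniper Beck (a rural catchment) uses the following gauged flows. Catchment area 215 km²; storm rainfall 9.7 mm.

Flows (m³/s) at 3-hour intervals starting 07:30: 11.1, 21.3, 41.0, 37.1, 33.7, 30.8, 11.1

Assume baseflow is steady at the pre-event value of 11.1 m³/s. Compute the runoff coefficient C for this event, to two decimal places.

ΣQ_DR = 108.4 m³/s; V = ΣQ_DR·Δt = 1.171 × 10^6 m³.
Runoff depth d = V / A = 5.445 mm.
C = d / P = 5.445 / 9.7 = 0.56.

C ≈ 0.56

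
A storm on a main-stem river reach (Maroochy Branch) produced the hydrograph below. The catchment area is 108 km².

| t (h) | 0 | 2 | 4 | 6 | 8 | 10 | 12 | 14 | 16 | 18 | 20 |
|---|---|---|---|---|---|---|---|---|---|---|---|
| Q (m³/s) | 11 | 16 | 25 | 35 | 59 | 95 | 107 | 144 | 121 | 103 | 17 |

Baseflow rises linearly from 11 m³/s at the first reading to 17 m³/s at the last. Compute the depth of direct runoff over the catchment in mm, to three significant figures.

d ≈ 38.6 mm

Direct runoff: 0.00, 4.40, 12.80, 22.20, 45.60, 81.00, 92.40, 128.80, 105.20, 86.60, 0.00 m³/s; ΣQ_DR = 579.0 m³/s.
V = ΣQ_DR · Δt = 579.0 × 7200 s = 4.169 × 10^6 m³.
Over A = 108 km², depth = V / A = 38.6 mm.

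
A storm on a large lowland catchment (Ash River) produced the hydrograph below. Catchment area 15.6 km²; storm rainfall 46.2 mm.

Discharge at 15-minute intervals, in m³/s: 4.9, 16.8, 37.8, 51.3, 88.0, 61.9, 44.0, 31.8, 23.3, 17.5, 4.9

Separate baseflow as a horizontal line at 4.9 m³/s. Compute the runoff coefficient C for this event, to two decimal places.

ΣQ_DR = 328.3 m³/s; V = ΣQ_DR·Δt = 2.955 × 10^5 m³.
Runoff depth d = V / A = 18.94 mm.
C = d / P = 18.94 / 46.2 = 0.41.

C ≈ 0.41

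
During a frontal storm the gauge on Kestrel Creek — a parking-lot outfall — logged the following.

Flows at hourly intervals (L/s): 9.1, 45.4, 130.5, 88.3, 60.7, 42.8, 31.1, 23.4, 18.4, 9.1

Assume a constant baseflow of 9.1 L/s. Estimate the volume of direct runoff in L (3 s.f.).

Direct-runoff ordinates (Q − Q_b): 0.0, 36.3, 121.4, 79.2, 51.6, 33.7, 22.0, 14.3, 9.3, 0.0 L/s.
ΣQ_DR = 367.8 L/s.
With Δt = 1 h = 3600 s, V = ΣQ_DR · Δt = 367.8 × 3600 = 1.32 × 10^6 L.

V ≈ 1.32 × 10^6 L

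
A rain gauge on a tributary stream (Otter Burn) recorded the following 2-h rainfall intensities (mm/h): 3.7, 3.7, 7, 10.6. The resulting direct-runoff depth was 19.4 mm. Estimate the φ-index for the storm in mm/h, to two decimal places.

φ ≈ 3.95 mm/h

Only the 2 blocks with intensity above φ contribute runoff: 7, 10.6 mm/h.
Σ(I−φ)·Δt = d  ⇒  (7+10.6 − 2φ)·2 = 19.4
φ = (17.60 − 19.4/2) / 2 = 3.95 mm/h.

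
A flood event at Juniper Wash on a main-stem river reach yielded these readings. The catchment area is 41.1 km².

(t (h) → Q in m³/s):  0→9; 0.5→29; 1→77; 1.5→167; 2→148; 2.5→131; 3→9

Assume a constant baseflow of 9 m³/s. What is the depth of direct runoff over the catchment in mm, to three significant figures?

Direct runoff: 0.0, 20.0, 68.0, 158.0, 139.0, 122.0, 0.0 m³/s; ΣQ_DR = 507.0 m³/s.
V = ΣQ_DR · Δt = 507.0 × 1800 s = 9.126 × 10^5 m³.
Over A = 41.1 km², depth = V / A = 22.2 mm.

d ≈ 22.2 mm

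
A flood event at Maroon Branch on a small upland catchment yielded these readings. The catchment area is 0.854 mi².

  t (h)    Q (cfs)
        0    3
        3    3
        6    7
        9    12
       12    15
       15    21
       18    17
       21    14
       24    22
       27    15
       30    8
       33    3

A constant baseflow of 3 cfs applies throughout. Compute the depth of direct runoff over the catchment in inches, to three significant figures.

d ≈ 0.566 in

Direct runoff: 0.0, 0.0, 4.0, 9.0, 12.0, 18.0, 14.0, 11.0, 19.0, 12.0, 5.0, 0.0 cfs; ΣQ_DR = 104.0 cfs.
V = ΣQ_DR · Δt = 104.0 × 10800 s = 1.123 × 10^6 ft³.
Over A = 0.854 mi², depth = V / A = 0.566 in.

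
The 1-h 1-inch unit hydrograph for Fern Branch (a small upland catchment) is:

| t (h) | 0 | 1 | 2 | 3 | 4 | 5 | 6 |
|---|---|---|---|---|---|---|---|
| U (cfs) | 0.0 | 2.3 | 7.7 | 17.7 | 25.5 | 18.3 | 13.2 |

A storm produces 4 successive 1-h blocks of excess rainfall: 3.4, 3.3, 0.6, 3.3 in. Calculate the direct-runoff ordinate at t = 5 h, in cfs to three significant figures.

By discrete convolution, Q_j = Σ (P_i / 1 in) · U_{j−i}.
At t = 5 h (j=5): Q = (3.4/1)·18.3 + (3.3/1)·25.5 + (0.6/1)·17.7 + (3.3/1)·7.7 = 182 cfs.

Q ≈ 182 cfs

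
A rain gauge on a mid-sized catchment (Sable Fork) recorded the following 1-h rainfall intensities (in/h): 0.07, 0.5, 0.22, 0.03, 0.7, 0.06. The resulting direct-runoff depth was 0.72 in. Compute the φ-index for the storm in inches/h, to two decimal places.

Only the 2 blocks with intensity above φ contribute runoff: 0.5, 0.7 in/h.
Σ(I−φ)·Δt = d  ⇒  (0.5+0.7 − 2φ)·1 = 0.72
φ = (1.200 − 0.72/1) / 2 = 0.24 in/h.

φ ≈ 0.24 in/h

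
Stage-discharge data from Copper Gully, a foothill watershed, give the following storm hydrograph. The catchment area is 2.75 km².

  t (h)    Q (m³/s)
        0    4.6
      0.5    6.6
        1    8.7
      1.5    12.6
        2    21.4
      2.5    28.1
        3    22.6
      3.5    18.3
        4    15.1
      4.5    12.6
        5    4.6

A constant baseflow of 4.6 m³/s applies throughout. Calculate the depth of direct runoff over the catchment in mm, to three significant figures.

Direct runoff: 0.0, 2.0, 4.1, 8.0, 16.8, 23.5, 18.0, 13.7, 10.5, 8.0, 0.0 m³/s; ΣQ_DR = 104.6 m³/s.
V = ΣQ_DR · Δt = 104.6 × 1800 s = 1.883 × 10^5 m³.
Over A = 2.75 km², depth = V / A = 68.5 mm.

d ≈ 68.5 mm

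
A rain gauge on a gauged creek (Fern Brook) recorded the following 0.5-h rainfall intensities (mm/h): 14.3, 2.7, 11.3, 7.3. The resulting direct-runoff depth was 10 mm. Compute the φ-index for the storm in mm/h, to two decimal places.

φ ≈ 4.30 mm/h

Only the 3 blocks with intensity above φ contribute runoff: 14.3, 11.3, 7.3 mm/h.
Σ(I−φ)·Δt = d  ⇒  (14.3+11.3+7.3 − 3φ)·0.5 = 10
φ = (32.90 − 10/0.5) / 3 = 4.30 mm/h.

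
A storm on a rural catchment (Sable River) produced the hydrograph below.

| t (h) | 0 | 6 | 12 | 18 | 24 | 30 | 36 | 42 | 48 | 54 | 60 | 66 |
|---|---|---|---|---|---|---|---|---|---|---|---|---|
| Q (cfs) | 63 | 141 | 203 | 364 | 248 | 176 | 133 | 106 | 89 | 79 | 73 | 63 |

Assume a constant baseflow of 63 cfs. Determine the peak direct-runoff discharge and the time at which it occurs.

Subtracting baseflow gives direct-runoff ordinates: 0.0, 78.0, 140.0, 301.0, 185.0, 113.0, 70.0, 43.0, 26.0, 16.0, 10.0, 0.0 cfs.
The maximum is 301.0 cfs, occurring at the reading for t = 18 h.

Q_p = 301.0 cfs at t = 18 h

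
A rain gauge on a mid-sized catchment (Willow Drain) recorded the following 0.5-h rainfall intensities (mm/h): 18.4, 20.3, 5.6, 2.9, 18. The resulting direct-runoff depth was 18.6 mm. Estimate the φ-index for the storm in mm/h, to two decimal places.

φ ≈ 6.50 mm/h

Only the 3 blocks with intensity above φ contribute runoff: 18.4, 20.3, 18 mm/h.
Σ(I−φ)·Δt = d  ⇒  (18.4+20.3+18 − 3φ)·0.5 = 18.6
φ = (56.70 − 18.6/0.5) / 3 = 6.50 mm/h.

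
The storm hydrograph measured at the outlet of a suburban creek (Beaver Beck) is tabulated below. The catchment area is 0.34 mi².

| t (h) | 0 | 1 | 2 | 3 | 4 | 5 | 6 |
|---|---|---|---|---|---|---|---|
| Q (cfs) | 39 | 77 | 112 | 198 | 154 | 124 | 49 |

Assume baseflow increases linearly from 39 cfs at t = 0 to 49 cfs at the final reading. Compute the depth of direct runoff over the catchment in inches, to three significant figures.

Direct runoff: 0.00, 36.33, 69.67, 154.00, 108.33, 76.67, 0.00 cfs; ΣQ_DR = 445.0 cfs.
V = ΣQ_DR · Δt = 445.0 × 3600 s = 1.602 × 10^6 ft³.
Over A = 0.34 mi², depth = V / A = 2.03 in.

d ≈ 2.03 in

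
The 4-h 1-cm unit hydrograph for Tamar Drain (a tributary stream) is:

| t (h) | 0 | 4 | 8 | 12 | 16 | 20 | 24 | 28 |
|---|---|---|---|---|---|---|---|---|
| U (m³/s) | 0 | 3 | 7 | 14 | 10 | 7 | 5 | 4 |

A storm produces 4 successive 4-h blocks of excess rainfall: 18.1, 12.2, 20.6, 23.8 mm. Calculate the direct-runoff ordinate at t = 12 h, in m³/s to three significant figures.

By discrete convolution, Q_j = Σ (P_i / 10 mm) · U_{j−i}.
At t = 12 h (j=3): Q = (18.1/10)·14 + (12.2/10)·7 + (20.6/10)·3 + (23.8/10)·0 = 40.1 m³/s.

Q ≈ 40.1 m³/s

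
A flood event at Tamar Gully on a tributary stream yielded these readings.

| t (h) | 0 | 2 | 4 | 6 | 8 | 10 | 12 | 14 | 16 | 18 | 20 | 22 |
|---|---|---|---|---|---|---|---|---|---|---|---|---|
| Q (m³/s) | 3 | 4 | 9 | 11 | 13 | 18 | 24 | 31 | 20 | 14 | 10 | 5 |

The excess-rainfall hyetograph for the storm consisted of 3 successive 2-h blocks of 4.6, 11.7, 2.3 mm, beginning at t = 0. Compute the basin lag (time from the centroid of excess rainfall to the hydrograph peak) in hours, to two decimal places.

t_L ≈ 11.25 h

Centroid of excess rainfall: t_c = Σ P_i·t̄_i / ΣP_i = 2.7527 h (block centres at 1, 3, 5 h).
Hydrograph peak occurs at t = 14 h, so basin lag t_L = 14 − 2.7527 = 11.25 h.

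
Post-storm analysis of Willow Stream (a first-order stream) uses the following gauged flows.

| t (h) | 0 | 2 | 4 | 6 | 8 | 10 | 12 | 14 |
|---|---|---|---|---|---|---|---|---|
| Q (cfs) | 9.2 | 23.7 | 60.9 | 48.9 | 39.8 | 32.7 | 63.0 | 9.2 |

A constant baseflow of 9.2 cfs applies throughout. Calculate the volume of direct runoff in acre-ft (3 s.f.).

Direct-runoff ordinates (Q − Q_b): 0.0, 14.5, 51.7, 39.7, 30.6, 23.5, 53.8, 0.0 cfs.
ΣQ_DR = 213.8 cfs.
With Δt = 2 h = 7200 s, V = ΣQ_DR · Δt = 213.8 × 7200 = 1.54 × 10^6 ft³ = 35.3 acre-ft.

V ≈ 35.3 acre-ft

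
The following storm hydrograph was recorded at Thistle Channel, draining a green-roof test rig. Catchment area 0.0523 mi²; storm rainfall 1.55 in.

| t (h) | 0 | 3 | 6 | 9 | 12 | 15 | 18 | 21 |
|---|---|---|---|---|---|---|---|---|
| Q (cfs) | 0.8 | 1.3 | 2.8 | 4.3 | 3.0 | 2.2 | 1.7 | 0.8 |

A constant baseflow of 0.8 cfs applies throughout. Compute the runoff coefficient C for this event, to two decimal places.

C ≈ 0.60

ΣQ_DR = 10.50 cfs; V = ΣQ_DR·Δt = 1.134 × 10^5 ft³.
Runoff depth d = V / A = 0.9333 in.
C = d / P = 0.9333 / 1.55 = 0.60.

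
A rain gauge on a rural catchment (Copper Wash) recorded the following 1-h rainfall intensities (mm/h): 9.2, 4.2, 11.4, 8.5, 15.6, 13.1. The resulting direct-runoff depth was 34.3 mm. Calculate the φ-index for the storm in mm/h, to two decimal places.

Only the 5 blocks with intensity above φ contribute runoff: 9.2, 11.4, 8.5, 15.6, 13.1 mm/h.
Σ(I−φ)·Δt = d  ⇒  (9.2+11.4+8.5+15.6+13.1 − 5φ)·1 = 34.3
φ = (57.80 − 34.3/1) / 5 = 4.70 mm/h.

φ ≈ 4.70 mm/h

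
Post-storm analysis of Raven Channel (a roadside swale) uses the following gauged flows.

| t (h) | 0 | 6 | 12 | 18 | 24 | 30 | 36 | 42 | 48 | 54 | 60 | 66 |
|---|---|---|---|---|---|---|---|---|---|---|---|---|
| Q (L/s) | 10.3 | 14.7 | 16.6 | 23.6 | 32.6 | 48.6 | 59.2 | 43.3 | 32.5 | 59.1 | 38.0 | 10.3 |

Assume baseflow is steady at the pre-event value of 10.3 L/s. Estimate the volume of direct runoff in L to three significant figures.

Direct-runoff ordinates (Q − Q_b): 0.0, 4.4, 6.3, 13.3, 22.3, 38.3, 48.9, 33.0, 22.2, 48.8, 27.7, 0.0 L/s.
ΣQ_DR = 265.2 L/s.
With Δt = 6 h = 21600 s, V = ΣQ_DR · Δt = 265.2 × 21600 = 5.73 × 10^6 L.

V ≈ 5.73 × 10^6 L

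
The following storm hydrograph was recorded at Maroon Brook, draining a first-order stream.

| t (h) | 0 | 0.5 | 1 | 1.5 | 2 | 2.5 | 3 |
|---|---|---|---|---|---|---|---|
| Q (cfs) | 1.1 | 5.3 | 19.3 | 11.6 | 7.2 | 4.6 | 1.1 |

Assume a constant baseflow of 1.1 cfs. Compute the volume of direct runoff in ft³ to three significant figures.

Direct-runoff ordinates (Q − Q_b): 0.0, 4.2, 18.2, 10.5, 6.1, 3.5, 0.0 cfs.
ΣQ_DR = 42.50 cfs.
With Δt = 0.5 h = 1800 s, V = ΣQ_DR · Δt = 42.50 × 1800 = 76500 ft³.

V ≈ 76500 ft³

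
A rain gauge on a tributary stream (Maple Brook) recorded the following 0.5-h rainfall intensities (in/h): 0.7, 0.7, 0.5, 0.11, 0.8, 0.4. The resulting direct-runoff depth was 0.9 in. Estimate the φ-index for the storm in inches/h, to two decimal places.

Only the 5 blocks with intensity above φ contribute runoff: 0.7, 0.7, 0.5, 0.8, 0.4 in/h.
Σ(I−φ)·Δt = d  ⇒  (0.7+0.7+0.5+0.8+0.4 − 5φ)·0.5 = 0.9
φ = (3.100 − 0.9/0.5) / 5 = 0.26 in/h.

φ ≈ 0.26 in/h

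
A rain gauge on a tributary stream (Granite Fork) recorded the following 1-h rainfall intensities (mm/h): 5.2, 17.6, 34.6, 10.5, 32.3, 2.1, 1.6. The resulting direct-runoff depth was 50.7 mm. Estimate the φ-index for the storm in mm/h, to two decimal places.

Only the 3 blocks with intensity above φ contribute runoff: 17.6, 34.6, 32.3 mm/h.
Σ(I−φ)·Δt = d  ⇒  (17.6+34.6+32.3 − 3φ)·1 = 50.7
φ = (84.50 − 50.7/1) / 3 = 11.27 mm/h.

φ ≈ 11.27 mm/h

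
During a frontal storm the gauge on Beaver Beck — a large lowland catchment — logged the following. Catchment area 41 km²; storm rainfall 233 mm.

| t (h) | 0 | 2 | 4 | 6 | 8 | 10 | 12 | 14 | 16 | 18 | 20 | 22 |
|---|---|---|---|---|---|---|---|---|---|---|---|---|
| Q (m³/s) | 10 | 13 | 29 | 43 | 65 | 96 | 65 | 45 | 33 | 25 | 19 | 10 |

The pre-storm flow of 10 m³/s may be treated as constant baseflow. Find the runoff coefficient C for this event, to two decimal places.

C ≈ 0.25

ΣQ_DR = 333.0 m³/s; V = ΣQ_DR·Δt = 2.398 × 10^6 m³.
Runoff depth d = V / A = 58.48 mm.
C = d / P = 58.48 / 233 = 0.25.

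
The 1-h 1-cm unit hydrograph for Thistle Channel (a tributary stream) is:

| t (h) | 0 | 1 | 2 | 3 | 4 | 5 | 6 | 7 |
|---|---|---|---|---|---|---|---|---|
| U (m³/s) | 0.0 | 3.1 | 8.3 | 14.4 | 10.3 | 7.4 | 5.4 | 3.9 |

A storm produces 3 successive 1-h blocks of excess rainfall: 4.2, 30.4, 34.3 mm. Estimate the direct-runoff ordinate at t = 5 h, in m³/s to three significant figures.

By discrete convolution, Q_j = Σ (P_i / 10 mm) · U_{j−i}.
At t = 5 h (j=5): Q = (4.2/10)·7.4 + (30.4/10)·10.3 + (34.3/10)·14.4 = 83.8 m³/s.

Q ≈ 83.8 m³/s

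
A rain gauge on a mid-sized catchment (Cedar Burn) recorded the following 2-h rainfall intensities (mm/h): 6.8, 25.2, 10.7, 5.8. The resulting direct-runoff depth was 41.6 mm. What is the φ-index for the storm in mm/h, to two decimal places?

Only the 2 blocks with intensity above φ contribute runoff: 25.2, 10.7 mm/h.
Σ(I−φ)·Δt = d  ⇒  (25.2+10.7 − 2φ)·2 = 41.6
φ = (35.90 − 41.6/2) / 2 = 7.55 mm/h.

φ ≈ 7.55 mm/h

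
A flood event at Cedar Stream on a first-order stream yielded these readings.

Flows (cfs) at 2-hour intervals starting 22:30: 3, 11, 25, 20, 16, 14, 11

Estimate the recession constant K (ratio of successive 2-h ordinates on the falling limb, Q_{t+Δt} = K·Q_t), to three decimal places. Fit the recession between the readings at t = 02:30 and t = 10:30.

K ≈ 0.814

Using the recession-limb readings at t = 02:30 and t = 10:30: Q falls from 25 to 11 cfs over 4 intervals.
K = (Q₂/Q₁)^(1/4) = (11/25)^(1/4) = 0.814.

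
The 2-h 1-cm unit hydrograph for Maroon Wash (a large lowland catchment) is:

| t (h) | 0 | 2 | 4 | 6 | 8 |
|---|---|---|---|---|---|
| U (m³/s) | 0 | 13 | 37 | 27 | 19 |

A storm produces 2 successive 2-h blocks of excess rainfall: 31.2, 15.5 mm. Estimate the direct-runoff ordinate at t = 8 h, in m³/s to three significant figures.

Q ≈ 101 m³/s

By discrete convolution, Q_j = Σ (P_i / 10 mm) · U_{j−i}.
At t = 8 h (j=4): Q = (31.2/10)·19 + (15.5/10)·27 = 101 m³/s.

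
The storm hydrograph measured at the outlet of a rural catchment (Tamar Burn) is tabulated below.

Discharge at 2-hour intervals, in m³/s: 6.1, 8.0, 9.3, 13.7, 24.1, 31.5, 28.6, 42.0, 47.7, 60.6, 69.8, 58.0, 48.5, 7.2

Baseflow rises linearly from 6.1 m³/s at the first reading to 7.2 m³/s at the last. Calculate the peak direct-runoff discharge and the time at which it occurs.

Q_p = 62.85 m³/s at t = 20 h

Subtracting baseflow gives direct-runoff ordinates: 0.00, 1.82, 3.03, 7.35, 17.66, 24.98, 21.99, 35.31, 40.92, 53.74, 62.85, 50.97, 41.38, 0.00 m³/s.
The maximum is 62.85 m³/s, occurring at the reading for t = 20 h.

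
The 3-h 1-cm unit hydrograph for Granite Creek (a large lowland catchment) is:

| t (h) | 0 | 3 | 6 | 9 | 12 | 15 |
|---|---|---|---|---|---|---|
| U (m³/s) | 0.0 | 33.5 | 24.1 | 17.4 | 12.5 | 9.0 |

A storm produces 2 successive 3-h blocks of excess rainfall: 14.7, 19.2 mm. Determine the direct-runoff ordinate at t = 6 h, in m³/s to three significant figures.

Q ≈ 99.7 m³/s

By discrete convolution, Q_j = Σ (P_i / 10 mm) · U_{j−i}.
At t = 6 h (j=2): Q = (14.7/10)·24.1 + (19.2/10)·33.5 = 99.7 m³/s.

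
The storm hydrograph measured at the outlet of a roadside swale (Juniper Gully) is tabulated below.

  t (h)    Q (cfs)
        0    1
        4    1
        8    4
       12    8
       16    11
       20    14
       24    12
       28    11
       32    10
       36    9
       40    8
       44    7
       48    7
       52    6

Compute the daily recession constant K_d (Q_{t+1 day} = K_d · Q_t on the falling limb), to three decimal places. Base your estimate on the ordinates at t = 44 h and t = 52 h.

K_d ≈ 0.630

Between t = 44 h and t = 52 h the flow falls from 7 to 6 cfs over 2×4 h = 8 h.
Per-interval ratio K = (6/7)^(1/2) = 0.9258; K_d = K^(24/4) = 0.630.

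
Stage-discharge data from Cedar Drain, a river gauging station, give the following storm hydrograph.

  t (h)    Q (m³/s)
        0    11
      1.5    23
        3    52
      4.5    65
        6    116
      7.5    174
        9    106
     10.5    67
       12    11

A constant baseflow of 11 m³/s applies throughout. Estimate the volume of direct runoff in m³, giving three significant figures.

V ≈ 2.84 × 10^6 m³

Direct-runoff ordinates (Q − Q_b): 0.0, 12.0, 41.0, 54.0, 105.0, 163.0, 95.0, 56.0, 0.0 m³/s.
ΣQ_DR = 526.0 m³/s.
With Δt = 1.5 h = 5400 s, V = ΣQ_DR · Δt = 526.0 × 5400 = 2.84 × 10^6 m³.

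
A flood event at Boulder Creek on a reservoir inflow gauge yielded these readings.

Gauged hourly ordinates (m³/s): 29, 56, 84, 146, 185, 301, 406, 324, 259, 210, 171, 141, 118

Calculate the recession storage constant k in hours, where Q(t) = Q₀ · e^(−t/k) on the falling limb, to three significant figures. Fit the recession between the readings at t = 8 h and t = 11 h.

k ≈ 4.93 h

On the falling limb, Q drops from 259 to 141 m³/s between t = 8 h and t = 11 h (Δt = 3 h).
k = −Δt / ln(Q₂/Q₁) = −3 / ln(141/259) = 4.93 h.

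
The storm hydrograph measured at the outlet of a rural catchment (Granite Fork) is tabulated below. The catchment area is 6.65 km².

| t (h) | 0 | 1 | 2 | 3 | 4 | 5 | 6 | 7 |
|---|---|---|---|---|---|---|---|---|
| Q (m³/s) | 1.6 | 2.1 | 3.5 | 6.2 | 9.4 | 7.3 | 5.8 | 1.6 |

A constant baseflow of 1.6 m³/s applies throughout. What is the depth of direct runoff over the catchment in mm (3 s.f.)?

Direct runoff: 0.0, 0.5, 1.9, 4.6, 7.8, 5.7, 4.2, 0.0 m³/s; ΣQ_DR = 24.70 m³/s.
V = ΣQ_DR · Δt = 24.70 × 3600 s = 88920 m³.
Over A = 6.65 km², depth = V / A = 13.4 mm.

d ≈ 13.4 mm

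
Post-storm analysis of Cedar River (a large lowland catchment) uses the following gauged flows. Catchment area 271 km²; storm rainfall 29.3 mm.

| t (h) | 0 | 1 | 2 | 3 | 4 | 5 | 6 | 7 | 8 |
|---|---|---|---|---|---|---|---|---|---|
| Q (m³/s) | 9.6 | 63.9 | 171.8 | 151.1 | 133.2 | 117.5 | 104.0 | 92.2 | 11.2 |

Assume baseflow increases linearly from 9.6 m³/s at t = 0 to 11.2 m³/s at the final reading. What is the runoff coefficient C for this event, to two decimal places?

C ≈ 0.34

ΣQ_DR = 760.9 m³/s; V = ΣQ_DR·Δt = 2.739 × 10^6 m³.
Runoff depth d = V / A = 10.11 mm.
C = d / P = 10.11 / 29.3 = 0.34.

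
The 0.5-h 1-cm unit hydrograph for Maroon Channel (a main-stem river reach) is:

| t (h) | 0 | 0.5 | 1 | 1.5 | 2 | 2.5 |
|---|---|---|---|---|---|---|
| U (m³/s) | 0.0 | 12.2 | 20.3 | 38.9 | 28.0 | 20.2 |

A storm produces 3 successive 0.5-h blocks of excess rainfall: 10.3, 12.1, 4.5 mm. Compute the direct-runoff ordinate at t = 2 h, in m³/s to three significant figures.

Q ≈ 85.0 m³/s

By discrete convolution, Q_j = Σ (P_i / 10 mm) · U_{j−i}.
At t = 2 h (j=4): Q = (10.3/10)·28.0 + (12.1/10)·38.9 + (4.5/10)·20.3 = 85.0 m³/s.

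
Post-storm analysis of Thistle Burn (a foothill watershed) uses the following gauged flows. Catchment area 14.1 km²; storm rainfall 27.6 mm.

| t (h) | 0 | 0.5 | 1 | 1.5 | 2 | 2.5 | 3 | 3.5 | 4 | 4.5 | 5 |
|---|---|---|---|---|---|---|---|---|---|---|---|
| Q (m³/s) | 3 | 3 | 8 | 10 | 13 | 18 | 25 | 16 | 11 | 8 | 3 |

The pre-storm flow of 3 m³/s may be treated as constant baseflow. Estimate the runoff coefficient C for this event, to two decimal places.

ΣQ_DR = 85.00 m³/s; V = ΣQ_DR·Δt = 1.530 × 10^5 m³.
Runoff depth d = V / A = 10.85 mm.
C = d / P = 10.85 / 27.6 = 0.39.

C ≈ 0.39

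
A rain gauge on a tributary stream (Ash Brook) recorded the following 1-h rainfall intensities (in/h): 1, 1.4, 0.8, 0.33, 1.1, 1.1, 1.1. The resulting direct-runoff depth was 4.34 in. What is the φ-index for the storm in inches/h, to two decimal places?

Only the 6 blocks with intensity above φ contribute runoff: 1, 1.4, 0.8, 1.1, 1.1, 1.1 in/h.
Σ(I−φ)·Δt = d  ⇒  (1+1.4+0.8+1.1+1.1+1.1 − 6φ)·1 = 4.34
φ = (6.500 − 4.34/1) / 6 = 0.36 in/h.

φ ≈ 0.36 in/h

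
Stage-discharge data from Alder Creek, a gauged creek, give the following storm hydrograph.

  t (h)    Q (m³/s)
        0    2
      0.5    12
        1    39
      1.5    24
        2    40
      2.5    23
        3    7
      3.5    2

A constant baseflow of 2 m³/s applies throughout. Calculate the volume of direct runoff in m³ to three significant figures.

V ≈ 2.39 × 10^5 m³

Direct-runoff ordinates (Q − Q_b): 0.0, 10.0, 37.0, 22.0, 38.0, 21.0, 5.0, 0.0 m³/s.
ΣQ_DR = 133.0 m³/s.
With Δt = 0.5 h = 1800 s, V = ΣQ_DR · Δt = 133.0 × 1800 = 2.39 × 10^5 m³.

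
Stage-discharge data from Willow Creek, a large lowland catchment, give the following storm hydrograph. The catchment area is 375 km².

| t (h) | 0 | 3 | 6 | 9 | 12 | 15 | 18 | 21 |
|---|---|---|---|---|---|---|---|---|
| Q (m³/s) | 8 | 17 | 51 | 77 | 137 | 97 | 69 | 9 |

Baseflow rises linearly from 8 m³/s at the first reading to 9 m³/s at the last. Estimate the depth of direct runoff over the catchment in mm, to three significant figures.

Direct runoff: 0.00, 8.86, 42.71, 68.57, 128.43, 88.29, 60.14, 0.00 m³/s; ΣQ_DR = 397.0 m³/s.
V = ΣQ_DR · Δt = 397.0 × 10800 s = 4.288 × 10^6 m³.
Over A = 375 km², depth = V / A = 11.4 mm.

d ≈ 11.4 mm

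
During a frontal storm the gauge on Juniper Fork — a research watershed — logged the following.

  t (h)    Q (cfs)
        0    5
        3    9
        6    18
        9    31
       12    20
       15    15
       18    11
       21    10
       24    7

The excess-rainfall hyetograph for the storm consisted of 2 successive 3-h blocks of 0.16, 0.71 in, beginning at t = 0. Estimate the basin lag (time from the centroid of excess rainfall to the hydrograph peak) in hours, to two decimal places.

Centroid of excess rainfall: t_c = Σ P_i·t̄_i / ΣP_i = 3.9483 h (block centres at 1.5, 4.5 h).
Hydrograph peak occurs at t = 9 h, so basin lag t_L = 9 − 3.9483 = 5.05 h.

t_L ≈ 5.05 h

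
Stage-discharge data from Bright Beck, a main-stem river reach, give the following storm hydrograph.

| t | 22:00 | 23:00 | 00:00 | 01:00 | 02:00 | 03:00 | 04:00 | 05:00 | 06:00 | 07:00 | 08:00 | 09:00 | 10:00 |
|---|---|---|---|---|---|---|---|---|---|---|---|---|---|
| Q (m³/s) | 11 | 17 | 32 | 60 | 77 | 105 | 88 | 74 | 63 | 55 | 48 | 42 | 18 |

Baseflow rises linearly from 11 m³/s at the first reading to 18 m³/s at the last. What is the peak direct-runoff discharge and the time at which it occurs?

Subtracting baseflow gives direct-runoff ordinates: 0.00, 5.42, 19.83, 47.25, 63.67, 91.08, 73.50, 58.92, 47.33, 38.75, 31.17, 24.58, 0.00 m³/s.
The maximum is 91.08 m³/s, occurring at the reading for t = 03:00.

Q_p = 91.08 m³/s at t = 03:00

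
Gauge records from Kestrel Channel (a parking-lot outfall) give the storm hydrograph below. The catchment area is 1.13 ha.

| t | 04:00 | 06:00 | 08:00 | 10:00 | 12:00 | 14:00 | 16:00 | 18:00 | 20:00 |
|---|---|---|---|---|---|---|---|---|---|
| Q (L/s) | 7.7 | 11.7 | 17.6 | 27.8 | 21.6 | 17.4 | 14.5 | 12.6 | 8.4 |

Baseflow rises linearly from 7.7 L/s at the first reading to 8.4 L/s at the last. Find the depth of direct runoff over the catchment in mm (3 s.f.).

d ≈ 42.6 mm

Direct runoff: 0.00, 3.91, 9.72, 19.84, 13.55, 9.26, 6.28, 4.29, 0.00 L/s; ΣQ_DR = 66.85 L/s.
V = ΣQ_DR · Δt = 66.85 × 7200 s = 4.813 × 10^5 L.
Over A = 1.13 ha, depth = V / A = 42.6 mm.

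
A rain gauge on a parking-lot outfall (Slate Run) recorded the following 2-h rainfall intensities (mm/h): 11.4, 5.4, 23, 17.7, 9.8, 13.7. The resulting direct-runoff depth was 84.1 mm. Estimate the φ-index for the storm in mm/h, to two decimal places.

Only the 5 blocks with intensity above φ contribute runoff: 11.4, 23, 17.7, 9.8, 13.7 mm/h.
Σ(I−φ)·Δt = d  ⇒  (11.4+23+17.7+9.8+13.7 − 5φ)·2 = 84.1
φ = (75.60 − 84.1/2) / 5 = 6.71 mm/h.

φ ≈ 6.71 mm/h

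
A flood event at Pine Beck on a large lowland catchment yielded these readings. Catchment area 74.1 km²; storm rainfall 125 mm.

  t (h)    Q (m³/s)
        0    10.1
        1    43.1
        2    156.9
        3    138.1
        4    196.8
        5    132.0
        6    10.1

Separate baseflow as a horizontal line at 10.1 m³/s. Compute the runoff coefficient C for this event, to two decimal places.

ΣQ_DR = 616.4 m³/s; V = ΣQ_DR·Δt = 2.219 × 10^6 m³.
Runoff depth d = V / A = 29.95 mm.
C = d / P = 29.95 / 125 = 0.24.

C ≈ 0.24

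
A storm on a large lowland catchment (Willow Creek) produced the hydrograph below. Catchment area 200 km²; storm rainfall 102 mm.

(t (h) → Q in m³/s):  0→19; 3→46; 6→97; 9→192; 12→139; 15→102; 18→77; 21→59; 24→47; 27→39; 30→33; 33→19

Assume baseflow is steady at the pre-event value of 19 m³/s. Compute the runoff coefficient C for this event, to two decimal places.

ΣQ_DR = 641.0 m³/s; V = ΣQ_DR·Δt = 6.923 × 10^6 m³.
Runoff depth d = V / A = 34.61 mm.
C = d / P = 34.61 / 102 = 0.34.

C ≈ 0.34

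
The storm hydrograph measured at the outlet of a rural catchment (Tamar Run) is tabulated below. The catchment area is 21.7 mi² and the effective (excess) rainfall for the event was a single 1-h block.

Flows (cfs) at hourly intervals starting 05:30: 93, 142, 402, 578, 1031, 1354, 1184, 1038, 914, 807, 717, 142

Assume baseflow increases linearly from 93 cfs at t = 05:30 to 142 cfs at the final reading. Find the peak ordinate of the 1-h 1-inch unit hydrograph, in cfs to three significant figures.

Direct runoff: 0.00, 44.55, 300.09, 471.64, 920.18, 1238.73, 1064.27, 913.82, 785.36, 673.91, 579.45, 0.00 cfs; ΣQ_DR = 6992 cfs, peak = 1238.73 cfs.
Runoff depth d = ΣQ_DR·Δt / A = 6992 × 3600 / (21.7 mi²) = 0.4993 in.
The 1-inch UH is the DRH scaled by (1 in)/d, so U_p = 1238.73 × 1/0.4993 = 2480 cfs.

U_p ≈ 2480 cfs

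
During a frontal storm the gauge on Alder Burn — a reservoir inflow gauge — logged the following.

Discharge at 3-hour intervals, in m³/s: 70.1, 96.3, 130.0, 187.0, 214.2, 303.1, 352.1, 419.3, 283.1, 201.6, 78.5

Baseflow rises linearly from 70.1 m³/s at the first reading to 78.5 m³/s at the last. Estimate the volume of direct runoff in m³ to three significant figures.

Direct-runoff ordinates (Q − Q_b): 0.00, 25.36, 58.22, 114.38, 140.74, 228.80, 276.96, 343.32, 206.28, 123.94, 0.00 m³/s.
ΣQ_DR = 1518 m³/s.
With Δt = 3 h = 10800 s, V = ΣQ_DR · Δt = 1518 × 10800 = 1.64 × 10^7 m³.

V ≈ 1.64 × 10^7 m³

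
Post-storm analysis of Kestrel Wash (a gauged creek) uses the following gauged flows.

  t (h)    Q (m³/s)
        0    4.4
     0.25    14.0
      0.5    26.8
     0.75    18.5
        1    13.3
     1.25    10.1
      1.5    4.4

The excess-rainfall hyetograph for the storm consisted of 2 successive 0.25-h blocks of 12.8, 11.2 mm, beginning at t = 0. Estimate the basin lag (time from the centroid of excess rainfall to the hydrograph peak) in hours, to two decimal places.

Centroid of excess rainfall: t_c = Σ P_i·t̄_i / ΣP_i = 0.2417 h (block centres at 0.125, 0.375 h).
Hydrograph peak occurs at t = 0.5 h, so basin lag t_L = 0.5 − 0.2417 = 0.26 h.

t_L ≈ 0.26 h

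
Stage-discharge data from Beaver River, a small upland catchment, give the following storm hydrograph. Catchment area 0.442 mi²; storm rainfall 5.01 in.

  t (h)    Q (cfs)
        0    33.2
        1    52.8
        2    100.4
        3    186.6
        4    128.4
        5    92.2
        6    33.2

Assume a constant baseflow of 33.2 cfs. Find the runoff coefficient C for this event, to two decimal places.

C ≈ 0.28

ΣQ_DR = 394.4 cfs; V = ΣQ_DR·Δt = 1.420 × 10^6 ft³.
Runoff depth d = V / A = 1.383 in.
C = d / P = 1.383 / 5.01 = 0.28.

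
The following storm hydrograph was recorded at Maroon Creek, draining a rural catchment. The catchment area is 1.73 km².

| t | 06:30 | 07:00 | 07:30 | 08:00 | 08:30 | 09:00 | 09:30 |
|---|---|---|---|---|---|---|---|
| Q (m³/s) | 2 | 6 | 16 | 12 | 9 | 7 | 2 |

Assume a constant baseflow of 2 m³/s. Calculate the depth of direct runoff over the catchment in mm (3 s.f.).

d ≈ 41.6 mm

Direct runoff: 0.0, 4.0, 14.0, 10.0, 7.0, 5.0, 0.0 m³/s; ΣQ_DR = 40.00 m³/s.
V = ΣQ_DR · Δt = 40.00 × 1800 s = 72000 m³.
Over A = 1.73 km², depth = V / A = 41.6 mm.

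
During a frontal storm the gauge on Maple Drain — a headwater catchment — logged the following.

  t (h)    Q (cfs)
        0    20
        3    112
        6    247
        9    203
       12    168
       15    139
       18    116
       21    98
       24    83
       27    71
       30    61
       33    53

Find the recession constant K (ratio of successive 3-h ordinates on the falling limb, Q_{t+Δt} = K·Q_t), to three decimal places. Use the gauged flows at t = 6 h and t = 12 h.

Using the recession-limb readings at t = 6 h and t = 12 h: Q falls from 247 to 168 cfs over 2 intervals.
K = (Q₂/Q₁)^(1/2) = (168/247)^(1/2) = 0.825.

K ≈ 0.825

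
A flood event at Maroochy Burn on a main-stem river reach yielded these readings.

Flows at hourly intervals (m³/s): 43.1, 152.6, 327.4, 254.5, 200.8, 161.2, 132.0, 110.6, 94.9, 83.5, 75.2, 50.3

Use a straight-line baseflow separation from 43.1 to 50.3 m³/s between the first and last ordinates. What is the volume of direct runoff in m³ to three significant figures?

V ≈ 4.05 × 10^6 m³

Direct-runoff ordinates (Q − Q_b): 0.00, 108.85, 282.99, 209.44, 155.08, 114.83, 84.97, 62.92, 46.56, 34.51, 25.55, 0.00 m³/s.
ΣQ_DR = 1126 m³/s.
With Δt = 1 h = 3600 s, V = ΣQ_DR · Δt = 1126 × 3600 = 4.05 × 10^6 m³.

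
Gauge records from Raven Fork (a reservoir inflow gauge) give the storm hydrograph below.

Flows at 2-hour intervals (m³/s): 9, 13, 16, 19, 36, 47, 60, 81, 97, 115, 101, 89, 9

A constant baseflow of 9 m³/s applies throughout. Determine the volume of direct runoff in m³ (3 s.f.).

V ≈ 4.14 × 10^6 m³

Direct-runoff ordinates (Q − Q_b): 0.0, 4.0, 7.0, 10.0, 27.0, 38.0, 51.0, 72.0, 88.0, 106.0, 92.0, 80.0, 0.0 m³/s.
ΣQ_DR = 575.0 m³/s.
With Δt = 2 h = 7200 s, V = ΣQ_DR · Δt = 575.0 × 7200 = 4.14 × 10^6 m³.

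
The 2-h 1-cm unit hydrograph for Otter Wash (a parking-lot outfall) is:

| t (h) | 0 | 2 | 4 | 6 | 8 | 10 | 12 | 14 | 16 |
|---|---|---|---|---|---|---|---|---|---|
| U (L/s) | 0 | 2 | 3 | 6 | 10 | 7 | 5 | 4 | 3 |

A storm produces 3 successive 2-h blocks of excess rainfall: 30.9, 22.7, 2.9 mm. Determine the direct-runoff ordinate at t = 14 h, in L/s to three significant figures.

By discrete convolution, Q_j = Σ (P_i / 10 mm) · U_{j−i}.
At t = 14 h (j=7): Q = (30.9/10)·4 + (22.7/10)·5 + (2.9/10)·7 = 25.7 L/s.

Q ≈ 25.7 L/s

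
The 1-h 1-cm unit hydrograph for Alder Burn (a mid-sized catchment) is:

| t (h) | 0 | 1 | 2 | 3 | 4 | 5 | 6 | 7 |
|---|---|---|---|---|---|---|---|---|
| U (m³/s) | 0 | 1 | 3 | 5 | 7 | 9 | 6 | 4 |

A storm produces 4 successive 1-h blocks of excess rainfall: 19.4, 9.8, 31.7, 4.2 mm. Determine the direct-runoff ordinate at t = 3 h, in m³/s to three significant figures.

By discrete convolution, Q_j = Σ (P_i / 10 mm) · U_{j−i}.
At t = 3 h (j=3): Q = (19.4/10)·5 + (9.8/10)·3 + (31.7/10)·1 + (4.2/10)·0 = 15.8 m³/s.

Q ≈ 15.8 m³/s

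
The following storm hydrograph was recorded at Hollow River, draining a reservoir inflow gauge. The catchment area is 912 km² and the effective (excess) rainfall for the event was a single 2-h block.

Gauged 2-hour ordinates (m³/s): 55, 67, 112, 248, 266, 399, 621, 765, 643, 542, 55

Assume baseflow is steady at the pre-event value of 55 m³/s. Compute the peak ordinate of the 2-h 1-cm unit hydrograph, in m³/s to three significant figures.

U_p ≈ 284 m³/s

Direct runoff: 0.0, 12.0, 57.0, 193.0, 211.0, 344.0, 566.0, 710.0, 588.0, 487.0, 0.0 m³/s; ΣQ_DR = 3168 m³/s, peak = 710.0 m³/s.
Runoff depth d = ΣQ_DR·Δt / A = 3168 × 7200 / (912 km²) = 25.01 mm.
The 1-cm UH is the DRH scaled by (10 mm)/d, so U_p = 710.0 × 10/25.01 = 284 m³/s.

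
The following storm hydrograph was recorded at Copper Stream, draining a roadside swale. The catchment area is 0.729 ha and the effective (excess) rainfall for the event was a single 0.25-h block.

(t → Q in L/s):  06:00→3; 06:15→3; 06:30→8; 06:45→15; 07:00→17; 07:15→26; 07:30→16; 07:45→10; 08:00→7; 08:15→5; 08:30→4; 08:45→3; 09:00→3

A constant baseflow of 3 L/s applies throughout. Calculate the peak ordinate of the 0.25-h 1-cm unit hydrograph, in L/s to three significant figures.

Direct runoff: 0.0, 0.0, 5.0, 12.0, 14.0, 23.0, 13.0, 7.0, 4.0, 2.0, 1.0, 0.0, 0.0 L/s; ΣQ_DR = 81.00 L/s, peak = 23.0 L/s.
Runoff depth d = ΣQ_DR·Δt / A = 81.00 × 900 / (0.729 ha) = 10.00 mm.
The 1-cm UH is the DRH scaled by (10 mm)/d, so U_p = 23.0 × 10/10.00 = 23.0 L/s.

U_p ≈ 23.0 L/s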